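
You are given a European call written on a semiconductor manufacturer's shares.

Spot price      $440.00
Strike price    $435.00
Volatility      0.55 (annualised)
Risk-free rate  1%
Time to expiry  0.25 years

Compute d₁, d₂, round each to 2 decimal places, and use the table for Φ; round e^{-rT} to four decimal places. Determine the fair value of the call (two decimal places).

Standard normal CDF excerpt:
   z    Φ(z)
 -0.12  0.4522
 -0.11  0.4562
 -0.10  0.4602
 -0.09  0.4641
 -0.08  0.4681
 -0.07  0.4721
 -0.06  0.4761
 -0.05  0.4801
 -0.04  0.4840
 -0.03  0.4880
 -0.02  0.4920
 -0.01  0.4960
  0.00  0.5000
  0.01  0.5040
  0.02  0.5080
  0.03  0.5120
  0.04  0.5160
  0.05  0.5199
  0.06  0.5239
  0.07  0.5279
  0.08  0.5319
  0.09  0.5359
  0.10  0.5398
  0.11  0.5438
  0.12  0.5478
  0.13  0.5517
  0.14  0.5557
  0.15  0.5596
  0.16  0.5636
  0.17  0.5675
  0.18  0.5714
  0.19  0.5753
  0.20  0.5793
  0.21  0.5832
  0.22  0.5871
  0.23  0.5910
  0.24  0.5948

$51.75

σ√T = 0.55·√0.25 = 0.2750
d₁ = [ln(440/435) + (0.01 + 0.55²/2)·0.25] / 0.2750 = [0.0114 + 0.0403] / 0.2750 = 0.1881 → 0.19
d₂ = d₁ − σ√T = 0.1881 − 0.2750 = -0.0869 → -0.09
exp(−rT) = exp(−0.01·0.25) = 0.9975
N(d₁) = N(0.19) = 0.5753;  N(d₂) = N(-0.09) = 0.4641
C = 440·0.5753 − 435·0.9975·0.4641 = 253.1320 − 201.3788 = 51.7532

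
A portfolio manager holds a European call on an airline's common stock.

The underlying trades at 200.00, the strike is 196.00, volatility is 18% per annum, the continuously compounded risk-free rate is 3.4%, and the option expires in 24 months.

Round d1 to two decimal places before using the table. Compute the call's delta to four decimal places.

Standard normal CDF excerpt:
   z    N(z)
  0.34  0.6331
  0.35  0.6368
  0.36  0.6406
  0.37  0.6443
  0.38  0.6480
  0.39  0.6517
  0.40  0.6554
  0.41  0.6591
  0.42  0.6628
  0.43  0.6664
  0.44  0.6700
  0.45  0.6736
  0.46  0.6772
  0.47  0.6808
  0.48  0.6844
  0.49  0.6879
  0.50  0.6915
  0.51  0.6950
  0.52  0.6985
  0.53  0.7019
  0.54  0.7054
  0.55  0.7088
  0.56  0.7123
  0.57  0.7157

0.6808

σ√T = 0.18·√2 = 0.2546
ln(S/K) + (r + σ²/2)T = ln(200/196) + (0.034 + 0.18²/2)·2 = 0.0202 + 0.1004 = 0.1206
d₁ = 0.1206 / 0.2546 = 0.4738 ⇒ 0.47
N(d₁) = N(0.47) = 0.6808
Δ_call = N(d₁) = 0.6808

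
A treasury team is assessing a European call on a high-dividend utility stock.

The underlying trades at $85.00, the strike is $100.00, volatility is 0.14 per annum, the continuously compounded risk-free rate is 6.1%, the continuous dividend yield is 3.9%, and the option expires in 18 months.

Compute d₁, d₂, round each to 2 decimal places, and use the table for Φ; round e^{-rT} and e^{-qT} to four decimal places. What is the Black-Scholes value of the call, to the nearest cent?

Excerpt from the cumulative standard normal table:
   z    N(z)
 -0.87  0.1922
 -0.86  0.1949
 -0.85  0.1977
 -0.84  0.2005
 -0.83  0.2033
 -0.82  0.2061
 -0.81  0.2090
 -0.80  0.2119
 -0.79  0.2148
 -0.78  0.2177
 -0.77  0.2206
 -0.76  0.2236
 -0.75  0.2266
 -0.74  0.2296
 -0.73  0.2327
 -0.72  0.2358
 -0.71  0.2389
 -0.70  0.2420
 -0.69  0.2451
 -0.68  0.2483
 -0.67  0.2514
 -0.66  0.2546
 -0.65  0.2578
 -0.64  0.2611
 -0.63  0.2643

$1.86

σ√T = 0.14 × 1.2247 = 0.1715
d₁ = [ln(85/100) + (0.061 − 0.039 + ½·0.14²)·1.5] / (σ√T) = (-0.1625 + 0.0477) / 0.1715 = -0.6696 ≈ -0.67
d₂ = -0.6696 − 0.1715 = -0.8411 ≈ -0.84
exp(−qT) = exp(−0.039·1.5) = 0.9432;  exp(−rT) = exp(−0.061·1.5) = 0.9126
C = 85·0.9432·N(-0.67) − 100·0.9126·N(-0.84) = 85·0.9432·0.2514 − 100·0.9126·0.2005 = 20.1552 − 18.2976 = 1.8576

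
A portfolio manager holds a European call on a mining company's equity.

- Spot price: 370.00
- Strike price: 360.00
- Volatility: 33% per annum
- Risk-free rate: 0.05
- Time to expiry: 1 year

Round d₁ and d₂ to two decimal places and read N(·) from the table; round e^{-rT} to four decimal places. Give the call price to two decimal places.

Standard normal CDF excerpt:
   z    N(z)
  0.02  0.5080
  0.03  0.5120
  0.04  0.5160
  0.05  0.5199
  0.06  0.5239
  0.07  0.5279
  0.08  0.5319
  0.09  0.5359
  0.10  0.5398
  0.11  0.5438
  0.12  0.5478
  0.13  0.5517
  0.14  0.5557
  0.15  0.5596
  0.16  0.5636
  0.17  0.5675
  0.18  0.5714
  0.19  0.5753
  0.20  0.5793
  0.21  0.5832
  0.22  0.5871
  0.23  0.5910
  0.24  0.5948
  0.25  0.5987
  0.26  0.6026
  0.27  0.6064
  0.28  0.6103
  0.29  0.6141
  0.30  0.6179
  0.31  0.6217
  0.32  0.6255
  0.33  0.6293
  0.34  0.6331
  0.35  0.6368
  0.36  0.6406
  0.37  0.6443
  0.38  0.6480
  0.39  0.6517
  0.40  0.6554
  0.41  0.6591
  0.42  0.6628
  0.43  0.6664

61.73

σ√T = 0.33 × 1.0000 = 0.3300
d₁ = [ln(370/360) + (0.05 + ½·0.33²)·1] / (σ√T) = (0.0274 + 0.1045) / 0.3300 = 0.3995 which rounds to 0.40
d₂ = 0.3995 − 0.3300 = 0.0695 which rounds to 0.07
exp(−rT) = exp(−0.05·1) = 0.9512
C = 370·N(0.40) − 360·0.9512·N(0.07) = 370·0.6554 − 360·0.9512·0.5279 = 242.4980 − 180.7699 = 61.7281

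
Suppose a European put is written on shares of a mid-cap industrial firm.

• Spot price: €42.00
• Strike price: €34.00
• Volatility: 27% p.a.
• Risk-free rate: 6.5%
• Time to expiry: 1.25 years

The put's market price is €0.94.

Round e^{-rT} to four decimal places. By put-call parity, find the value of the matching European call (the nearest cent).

exp(−rT) = exp(−0.065·1.25) = 0.9220
Put-call parity: C − P = S − K·e^(−rT) = 42 − 34·0.9220 = 42 − 31.3480 = 10.6520
C = P + (C − P) = 0.94 + (10.6520) = 11.5920

€11.59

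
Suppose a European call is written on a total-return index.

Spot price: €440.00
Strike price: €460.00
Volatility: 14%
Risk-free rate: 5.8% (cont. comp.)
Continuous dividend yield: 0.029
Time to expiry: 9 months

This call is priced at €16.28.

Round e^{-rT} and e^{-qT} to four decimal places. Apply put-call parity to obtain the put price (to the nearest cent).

e^(−qT) = e^(−0.029·0.75) = 0.9785;  e^(−rT) = e^(−0.058·0.75) = 0.9574
Put-call parity: C − P = S·e^(−qT) − K·e^(−rT) = 440·0.9785 − 460·0.9574 = 430.5400 − 440.4040 = -9.8640
P = C − (C − P) = 16.28 − (-9.8640) = 26.1440

€26.14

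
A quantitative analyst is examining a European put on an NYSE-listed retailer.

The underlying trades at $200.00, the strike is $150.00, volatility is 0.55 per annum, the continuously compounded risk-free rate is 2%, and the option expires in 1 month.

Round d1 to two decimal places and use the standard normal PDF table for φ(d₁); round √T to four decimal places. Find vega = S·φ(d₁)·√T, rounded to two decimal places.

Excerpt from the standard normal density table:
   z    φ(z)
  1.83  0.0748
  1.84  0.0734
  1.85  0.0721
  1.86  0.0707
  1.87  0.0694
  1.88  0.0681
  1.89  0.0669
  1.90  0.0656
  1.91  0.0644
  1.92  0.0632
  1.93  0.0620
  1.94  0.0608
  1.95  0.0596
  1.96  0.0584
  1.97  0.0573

σ√T = 0.55 × 0.2887 = 0.1588
ln(S/K) + (r + σ²/2)T = ln(200/150) + (0.02 + 0.55²/2)·0.08333 = 0.2877 + 0.0143 = 0.3020
d₁ = 0.3020 / 0.1588 = 1.9018 → 1.90
√T = √0.08333 = 0.2887
φ(d₁) = φ(1.90) = 0.0656
vega = S·φ(d₁)·√T = 200·0.0656·0.2887 = 3.7877

3.79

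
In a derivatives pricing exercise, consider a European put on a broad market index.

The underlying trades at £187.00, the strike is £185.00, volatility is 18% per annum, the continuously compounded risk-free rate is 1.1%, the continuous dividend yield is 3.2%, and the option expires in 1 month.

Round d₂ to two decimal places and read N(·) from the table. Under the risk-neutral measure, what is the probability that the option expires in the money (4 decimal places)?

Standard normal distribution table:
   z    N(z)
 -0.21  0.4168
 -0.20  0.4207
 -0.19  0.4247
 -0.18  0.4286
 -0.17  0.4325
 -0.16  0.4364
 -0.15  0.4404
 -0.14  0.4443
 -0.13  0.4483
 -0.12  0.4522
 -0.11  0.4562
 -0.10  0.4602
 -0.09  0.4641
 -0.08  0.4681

σ√T = 0.18·√0.08333 = 0.0520
d₁ = [ln(187/185) + (0.011 − 0.032 + ½·0.18²)·0.08333] / (σ√T) = (0.0108 − 0.0004) / 0.0520 = 0.1992 ⇒ 0.20
d₂ = 0.1992 − 0.0520 = 0.1473 ⇒ 0.15
Risk-neutral Pr[S_T < K] = N(−d₂) = N(-0.15) = 0.4404

0.4404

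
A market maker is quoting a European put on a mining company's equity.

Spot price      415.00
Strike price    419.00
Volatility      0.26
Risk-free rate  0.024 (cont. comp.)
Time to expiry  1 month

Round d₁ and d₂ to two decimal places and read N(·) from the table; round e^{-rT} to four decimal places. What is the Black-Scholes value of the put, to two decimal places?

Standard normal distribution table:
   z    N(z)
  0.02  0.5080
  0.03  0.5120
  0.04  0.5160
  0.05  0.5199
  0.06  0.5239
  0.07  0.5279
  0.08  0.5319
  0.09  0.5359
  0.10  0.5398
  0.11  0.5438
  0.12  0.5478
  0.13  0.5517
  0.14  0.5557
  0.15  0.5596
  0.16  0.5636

σ√T = 0.26 × 0.2887 = 0.0751
ln(S/K) + (r + σ²/2)T = ln(415/419) + (0.024 + 0.26²/2)·0.08333 = -0.0096 + 0.0048 = -0.0048
d₁ = -0.0048 / 0.0751 = -0.0636 → -0.06
d₂ = d₁ − σ√T = -0.0636 − 0.0751 = -0.1387 → -0.14
e^(−rT) = e^(−0.024·0.08333) = 0.9980
P = 419·0.9980·N(0.14) − 415·N(0.06) = 419·0.9980·0.5557 − 415·0.5239 = 232.3726 − 217.4185 = 14.9541

14.95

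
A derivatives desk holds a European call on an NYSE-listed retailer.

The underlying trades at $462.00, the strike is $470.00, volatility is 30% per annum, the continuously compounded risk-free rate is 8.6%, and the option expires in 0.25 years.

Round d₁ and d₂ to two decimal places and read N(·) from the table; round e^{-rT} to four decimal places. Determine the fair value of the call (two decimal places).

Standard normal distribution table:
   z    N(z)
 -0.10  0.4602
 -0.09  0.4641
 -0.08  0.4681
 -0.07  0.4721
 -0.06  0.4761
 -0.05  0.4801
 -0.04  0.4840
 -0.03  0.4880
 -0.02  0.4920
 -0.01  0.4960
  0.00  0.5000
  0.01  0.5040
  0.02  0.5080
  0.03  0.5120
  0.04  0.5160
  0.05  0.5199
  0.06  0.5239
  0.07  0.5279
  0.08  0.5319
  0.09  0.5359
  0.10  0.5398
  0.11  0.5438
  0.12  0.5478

T = 0.25;  σ√T = 0.1500
d₁ = [ln(462/470) + (0.086 + 0.3²/2)·0.25] / 0.1500 = [-0.0172 + 0.0328] / 0.1500 = 0.1039 ≈ 0.10
d₂ = d₁ − σ√T = 0.1039 − 0.1500 = -0.0461 ≈ -0.05
exp(−rT) = exp(−0.086·0.25) = 0.9787
N(d₁) = N(0.10) = 0.5398;  N(d₂) = N(-0.05) = 0.4801
C = 462·0.5398 − 470·0.9787·0.4801 = 249.3876 − 220.8407 = 28.5469

$28.55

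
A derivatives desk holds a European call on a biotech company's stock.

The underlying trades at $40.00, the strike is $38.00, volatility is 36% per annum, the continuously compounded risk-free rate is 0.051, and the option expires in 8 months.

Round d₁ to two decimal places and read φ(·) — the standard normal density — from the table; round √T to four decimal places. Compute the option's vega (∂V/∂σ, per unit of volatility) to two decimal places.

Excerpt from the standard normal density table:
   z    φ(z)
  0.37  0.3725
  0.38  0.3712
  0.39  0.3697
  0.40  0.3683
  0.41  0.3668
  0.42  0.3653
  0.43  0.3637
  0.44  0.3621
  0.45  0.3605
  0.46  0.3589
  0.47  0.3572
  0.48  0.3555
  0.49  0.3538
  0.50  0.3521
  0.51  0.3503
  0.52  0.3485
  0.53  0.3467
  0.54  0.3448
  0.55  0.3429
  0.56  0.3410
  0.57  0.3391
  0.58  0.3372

σ√T = 0.36·√0.6667 = 0.2939
ln(S/K) + (r + σ²/2)T = ln(40/38) + (0.051 + 0.36²/2)·0.6667 = 0.0513 + 0.0772 = 0.1285
d₁ = 0.1285 / 0.2939 = 0.4371 → 0.44
√T = √0.6667 = 0.8165
φ(d₁) = φ(0.44) = 0.3621
vega = S·φ(d₁)·√T = 40·0.3621·0.8165 = 11.8262
(The put has the same vega.)

11.83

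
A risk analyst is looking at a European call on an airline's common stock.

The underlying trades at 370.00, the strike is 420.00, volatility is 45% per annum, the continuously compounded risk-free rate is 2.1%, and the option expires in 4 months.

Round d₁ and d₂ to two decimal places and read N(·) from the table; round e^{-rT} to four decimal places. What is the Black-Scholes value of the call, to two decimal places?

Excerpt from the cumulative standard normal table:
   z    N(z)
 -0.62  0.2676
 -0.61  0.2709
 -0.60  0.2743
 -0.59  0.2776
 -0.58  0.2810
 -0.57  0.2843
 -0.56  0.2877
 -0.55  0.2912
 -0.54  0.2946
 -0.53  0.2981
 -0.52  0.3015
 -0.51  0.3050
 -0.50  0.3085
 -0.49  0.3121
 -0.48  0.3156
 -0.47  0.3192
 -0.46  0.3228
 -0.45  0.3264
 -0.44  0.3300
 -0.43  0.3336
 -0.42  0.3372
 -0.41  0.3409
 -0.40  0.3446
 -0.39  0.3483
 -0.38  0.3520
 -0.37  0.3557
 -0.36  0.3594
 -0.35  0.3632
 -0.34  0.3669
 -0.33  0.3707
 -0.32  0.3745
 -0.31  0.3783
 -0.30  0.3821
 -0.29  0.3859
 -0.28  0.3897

σ√T = 0.45·√0.3333 = 0.2598
d₁ = [ln(370/420) + (0.021 + ½·0.45²)·0.3333] / (σ√T) = (-0.1268 + 0.0408) / 0.2598 = -0.3310 → -0.33
d₂ = -0.3310 − 0.2598 = -0.5908 → -0.59
e^(−rT) = e^(−0.021·0.3333) = 0.9930
C = 370·N(-0.33) − 420·0.9930·N(-0.59) = 370·0.3707 − 420·0.9930·0.2776 = 137.1590 − 115.7759 = 21.3831

21.38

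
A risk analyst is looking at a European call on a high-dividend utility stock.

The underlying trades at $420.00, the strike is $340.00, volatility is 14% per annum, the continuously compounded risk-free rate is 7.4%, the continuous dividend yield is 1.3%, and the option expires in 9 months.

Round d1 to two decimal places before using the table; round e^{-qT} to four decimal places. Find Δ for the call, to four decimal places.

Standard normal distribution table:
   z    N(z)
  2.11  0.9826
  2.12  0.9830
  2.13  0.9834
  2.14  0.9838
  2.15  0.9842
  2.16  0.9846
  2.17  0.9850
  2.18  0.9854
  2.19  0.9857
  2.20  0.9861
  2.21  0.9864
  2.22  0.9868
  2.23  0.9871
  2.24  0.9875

0.9758

T = 0.75;  σ√T = 0.1212
ln(S/K) + (r − q + σ²/2)T = ln(420/340) + (0.074 − 0.013 + 0.14²/2)·0.75 = 0.2113 + 0.0531 = 0.2644
d₁ = 0.2644 / 0.1212 = 2.1808 which rounds to 2.18
N(d₁) = N(2.18) = 0.9854
Δ_call = e^(−qT)·N(d₁) = 0.9903·0.9854 = 0.9758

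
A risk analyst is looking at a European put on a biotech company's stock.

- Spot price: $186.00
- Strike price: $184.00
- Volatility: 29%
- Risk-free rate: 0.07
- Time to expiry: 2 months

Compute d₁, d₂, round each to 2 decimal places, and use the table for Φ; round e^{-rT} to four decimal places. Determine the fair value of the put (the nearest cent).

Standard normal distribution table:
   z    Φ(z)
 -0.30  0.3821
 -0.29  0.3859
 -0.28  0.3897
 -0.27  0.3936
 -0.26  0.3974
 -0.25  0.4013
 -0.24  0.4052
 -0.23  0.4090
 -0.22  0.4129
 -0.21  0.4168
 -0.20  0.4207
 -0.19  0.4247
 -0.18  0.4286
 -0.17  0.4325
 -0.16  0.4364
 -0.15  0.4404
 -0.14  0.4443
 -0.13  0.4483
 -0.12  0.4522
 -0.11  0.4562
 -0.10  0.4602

T = 0.1667;  σ√T = 0.1184
ln(S/K) + (r + σ²/2)T = ln(186/184) + (0.07 + 0.29²/2)·0.1667 = 0.0108 + 0.0187 = 0.0295
d₁ = 0.0295 / 0.1184 = 0.2491 which rounds to 0.25
d₂ = d₁ − σ√T = 0.2491 − 0.1184 = 0.1307 which rounds to 0.13
exp(−rT) = exp(−0.07·0.1667) = 0.9884
N(−d₂) = N(-0.13) = 0.4483;  N(−d₁) = N(-0.25) = 0.4013
P = 184·0.9884·0.4483 − 186·0.4013 = 81.5303 − 74.6418 = 6.8885

$6.89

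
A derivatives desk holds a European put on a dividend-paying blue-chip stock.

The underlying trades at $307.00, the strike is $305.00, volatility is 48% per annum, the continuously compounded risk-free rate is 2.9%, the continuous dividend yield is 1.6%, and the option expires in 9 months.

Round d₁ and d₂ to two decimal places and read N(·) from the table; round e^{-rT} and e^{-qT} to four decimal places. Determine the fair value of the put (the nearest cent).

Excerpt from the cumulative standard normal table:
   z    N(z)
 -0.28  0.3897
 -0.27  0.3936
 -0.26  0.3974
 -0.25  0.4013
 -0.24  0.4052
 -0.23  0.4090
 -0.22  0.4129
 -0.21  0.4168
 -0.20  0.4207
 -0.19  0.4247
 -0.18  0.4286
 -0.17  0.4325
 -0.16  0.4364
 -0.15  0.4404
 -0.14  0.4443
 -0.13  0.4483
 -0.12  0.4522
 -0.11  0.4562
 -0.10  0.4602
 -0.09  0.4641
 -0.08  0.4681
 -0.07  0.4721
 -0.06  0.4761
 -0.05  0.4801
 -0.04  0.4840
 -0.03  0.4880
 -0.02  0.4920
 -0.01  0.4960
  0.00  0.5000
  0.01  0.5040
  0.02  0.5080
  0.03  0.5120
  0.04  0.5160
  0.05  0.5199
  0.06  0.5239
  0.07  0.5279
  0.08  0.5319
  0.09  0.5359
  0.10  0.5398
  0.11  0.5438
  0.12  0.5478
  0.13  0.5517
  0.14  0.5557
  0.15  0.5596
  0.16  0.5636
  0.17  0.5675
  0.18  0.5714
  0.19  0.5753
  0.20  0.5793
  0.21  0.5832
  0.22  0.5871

$47.63

T = 0.75;  σ√T = 0.4157
d₁ = [ln(307/305) + (0.029 − 0.016 + 0.48²/2)·0.75] / 0.4157 = [0.0065 + 0.0962] / 0.4157 = 0.2470 ≈ 0.25
d₂ = d₁ − σ√T = 0.2470 − 0.4157 = -0.1687 ≈ -0.17
exp(−qT) = exp(−0.016·0.75) = 0.9881;  exp(−rT) = exp(−0.029·0.75) = 0.9785
P = 305·0.9785·N(0.17) − 307·0.9881·N(-0.25) = 305·0.9785·0.5675 − 307·0.9881·0.4013 = 169.3661 − 121.7330 = 47.6331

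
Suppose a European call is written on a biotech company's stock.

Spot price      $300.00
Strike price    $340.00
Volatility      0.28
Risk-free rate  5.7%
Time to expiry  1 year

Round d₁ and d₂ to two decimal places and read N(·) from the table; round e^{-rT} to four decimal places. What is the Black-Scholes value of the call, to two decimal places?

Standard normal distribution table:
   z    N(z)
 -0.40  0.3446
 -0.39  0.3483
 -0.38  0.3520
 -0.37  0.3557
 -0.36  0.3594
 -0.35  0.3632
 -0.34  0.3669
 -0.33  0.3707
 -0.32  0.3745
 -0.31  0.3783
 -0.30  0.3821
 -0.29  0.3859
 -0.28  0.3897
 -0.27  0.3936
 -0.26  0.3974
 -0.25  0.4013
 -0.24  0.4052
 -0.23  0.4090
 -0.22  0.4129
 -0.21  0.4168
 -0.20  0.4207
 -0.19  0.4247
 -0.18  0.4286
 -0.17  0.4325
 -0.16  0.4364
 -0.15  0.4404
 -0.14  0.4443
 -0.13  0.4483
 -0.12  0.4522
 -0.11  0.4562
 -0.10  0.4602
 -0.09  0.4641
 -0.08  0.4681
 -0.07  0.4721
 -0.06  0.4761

$25.01

T = 1;  σ√T = 0.2800
d₁ = [ln(300/340) + (0.057 + 0.28²/2)·1] / 0.2800 = [-0.1252 + 0.0962] / 0.2800 = -0.1034 which rounds to -0.10
d₂ = d₁ − σ√T = -0.1034 − 0.2800 = -0.3834 which rounds to -0.38
exp(−rT) = exp(−0.057·1) = 0.9446
C = 300·N(-0.10) − 340·0.9446·N(-0.38) = 300·0.4602 − 340·0.9446·0.3520 = 138.0600 − 113.0497 = 25.0103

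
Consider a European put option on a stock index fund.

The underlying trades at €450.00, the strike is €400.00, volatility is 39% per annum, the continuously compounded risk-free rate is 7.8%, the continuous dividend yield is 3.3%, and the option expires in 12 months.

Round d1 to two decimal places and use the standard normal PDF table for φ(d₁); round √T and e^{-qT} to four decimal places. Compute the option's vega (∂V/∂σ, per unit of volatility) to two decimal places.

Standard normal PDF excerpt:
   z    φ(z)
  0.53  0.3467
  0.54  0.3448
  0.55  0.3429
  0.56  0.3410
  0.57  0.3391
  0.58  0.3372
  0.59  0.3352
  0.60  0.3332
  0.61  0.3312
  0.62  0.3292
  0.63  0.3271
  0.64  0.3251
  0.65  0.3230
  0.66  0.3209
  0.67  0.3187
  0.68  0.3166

σ√T = 0.39·√1 = 0.3900
d₁ = [ln(450/400) + (0.078 − 0.033 + 0.39²/2)·1] / 0.3900 = [0.1178 + 0.1211] / 0.3900 = 0.6124 which rounds to 0.61
√T = √1 = 1.0000
φ(d₁) = φ(0.61) = 0.3312
exp(−qT) = exp(−0.033·1) = 0.9675
vega = S·exp(−qT)·φ(d₁)·√T = 450·0.9675·0.3312·1.0000 = 144.1962

144.20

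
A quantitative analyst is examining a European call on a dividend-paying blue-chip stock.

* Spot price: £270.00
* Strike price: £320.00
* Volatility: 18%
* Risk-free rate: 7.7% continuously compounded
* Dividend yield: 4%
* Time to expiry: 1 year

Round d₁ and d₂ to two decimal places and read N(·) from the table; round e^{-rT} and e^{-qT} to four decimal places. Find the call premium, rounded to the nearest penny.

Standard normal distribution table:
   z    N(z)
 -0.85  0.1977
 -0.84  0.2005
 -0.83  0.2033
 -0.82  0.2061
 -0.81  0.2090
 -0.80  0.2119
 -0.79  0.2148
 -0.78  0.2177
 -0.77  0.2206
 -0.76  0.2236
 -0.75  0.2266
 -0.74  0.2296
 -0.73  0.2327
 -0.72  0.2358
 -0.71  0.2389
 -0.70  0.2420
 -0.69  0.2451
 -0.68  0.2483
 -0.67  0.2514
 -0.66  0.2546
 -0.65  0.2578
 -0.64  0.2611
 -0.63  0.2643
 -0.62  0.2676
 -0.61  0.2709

T = 1;  σ√T = 0.1800
d₁ = [ln(270/320) + (0.077 − 0.04 + ½·0.18²)·1] / (σ√T) = (-0.1699 + 0.0532) / 0.1800 = -0.6483 ⇒ -0.65
d₂ = -0.6483 − 0.1800 = -0.8283 ⇒ -0.83
e^(−qT) = e^(−0.04·1) = 0.9608;  e^(−rT) = e^(−0.077·1) = 0.9259
N(d₁) = N(-0.65) = 0.2578;  N(d₂) = N(-0.83) = 0.2033
C = 270·0.9608·0.2578 − 320·0.9259·0.2033 = 66.8774 − 60.2354 = 6.6421

£6.64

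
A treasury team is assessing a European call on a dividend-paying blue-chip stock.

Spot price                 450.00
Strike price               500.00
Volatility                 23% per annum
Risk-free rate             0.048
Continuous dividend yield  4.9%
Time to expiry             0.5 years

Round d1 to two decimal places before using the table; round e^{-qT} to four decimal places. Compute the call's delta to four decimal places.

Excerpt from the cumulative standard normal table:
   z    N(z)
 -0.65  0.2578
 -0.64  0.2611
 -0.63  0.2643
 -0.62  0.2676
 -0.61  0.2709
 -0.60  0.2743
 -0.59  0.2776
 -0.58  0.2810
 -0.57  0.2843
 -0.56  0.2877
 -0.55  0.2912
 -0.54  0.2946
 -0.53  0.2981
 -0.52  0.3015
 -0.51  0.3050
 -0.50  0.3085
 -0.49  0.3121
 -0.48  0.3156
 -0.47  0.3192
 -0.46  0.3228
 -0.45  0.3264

T = 0.5;  σ√T = 0.1626
ln(S/K) + (r − q + σ²/2)T = ln(450/500) + (0.048 − 0.049 + 0.23²/2)·0.5 = -0.1054 + 0.0127 = -0.0926
d₁ = -0.0926 / 0.1626 = -0.5696 ⇒ -0.57
N(d₁) = N(-0.57) = 0.2843
Δ_call = e^(−qT)·N(d₁) = 0.9758·0.2843 = 0.2774

0.2774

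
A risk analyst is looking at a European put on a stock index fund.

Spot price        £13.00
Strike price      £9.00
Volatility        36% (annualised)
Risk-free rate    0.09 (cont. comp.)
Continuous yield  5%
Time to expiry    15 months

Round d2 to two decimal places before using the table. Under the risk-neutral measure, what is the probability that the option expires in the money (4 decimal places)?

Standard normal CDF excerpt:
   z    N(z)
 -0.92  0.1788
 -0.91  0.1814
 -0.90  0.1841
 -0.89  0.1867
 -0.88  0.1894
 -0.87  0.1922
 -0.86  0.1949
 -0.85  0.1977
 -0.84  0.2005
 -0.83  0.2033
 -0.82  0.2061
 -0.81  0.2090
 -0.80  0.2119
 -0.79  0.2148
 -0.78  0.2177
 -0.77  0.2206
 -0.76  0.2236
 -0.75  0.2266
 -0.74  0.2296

0.2005

T = 1.25;  σ√T = 0.4025
d₁ = [ln(13/9) + (0.09 − 0.05 + 0.36²/2)·1.25] / 0.4025 = [0.3677 + 0.1310] / 0.4025 = 1.2391 ⇒ 1.24
d₂ = d₁ − σ√T = 1.2391 − 0.4025 = 0.8366 ⇒ 0.84
Risk-neutral Pr[S_T < K] = N(−d₂) = N(-0.84) = 0.2005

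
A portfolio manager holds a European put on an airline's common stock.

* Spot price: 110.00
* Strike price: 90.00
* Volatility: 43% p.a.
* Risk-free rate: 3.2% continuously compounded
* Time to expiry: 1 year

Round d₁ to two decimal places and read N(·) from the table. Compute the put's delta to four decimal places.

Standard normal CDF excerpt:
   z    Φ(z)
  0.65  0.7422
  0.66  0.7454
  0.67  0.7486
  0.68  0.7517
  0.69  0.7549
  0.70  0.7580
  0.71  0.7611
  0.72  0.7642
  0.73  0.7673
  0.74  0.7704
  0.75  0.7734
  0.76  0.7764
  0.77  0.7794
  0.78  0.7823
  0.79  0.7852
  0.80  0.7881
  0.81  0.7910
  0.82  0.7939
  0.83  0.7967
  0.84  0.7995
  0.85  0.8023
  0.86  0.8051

-0.2236

σ√T = 0.43·√1 = 0.4300
d₁ = [ln(110/90) + (0.032 + 0.43²/2)·1] / 0.4300 = [0.2007 + 0.1244] / 0.4300 = 0.7561 ≈ 0.76
N(d₁) = N(0.76) = 0.7764
Δ_put = N(d₁) − 1 = 0.7764 − 1 = -0.2236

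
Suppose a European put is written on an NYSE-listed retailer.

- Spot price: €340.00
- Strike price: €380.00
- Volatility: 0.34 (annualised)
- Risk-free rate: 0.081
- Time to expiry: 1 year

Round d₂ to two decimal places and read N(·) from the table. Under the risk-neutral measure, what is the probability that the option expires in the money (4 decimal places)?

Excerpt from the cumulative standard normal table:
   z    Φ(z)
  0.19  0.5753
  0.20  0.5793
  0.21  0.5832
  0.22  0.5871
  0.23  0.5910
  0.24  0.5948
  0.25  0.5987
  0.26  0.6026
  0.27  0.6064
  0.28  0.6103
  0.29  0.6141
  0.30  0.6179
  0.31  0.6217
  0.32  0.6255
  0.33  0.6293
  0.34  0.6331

T = 1;  σ√T = 0.3400
d₁ = [ln(340/380) + (0.081 + 0.34²/2)·1] / 0.3400 = [-0.1112 + 0.1388] / 0.3400 = 0.0811 → 0.08
d₂ = d₁ − σ√T = 0.0811 − 0.3400 = -0.2589 → -0.26
Risk-neutral Pr[S_T < K] = N(−d₂) = N(0.26) = 0.6026

0.6026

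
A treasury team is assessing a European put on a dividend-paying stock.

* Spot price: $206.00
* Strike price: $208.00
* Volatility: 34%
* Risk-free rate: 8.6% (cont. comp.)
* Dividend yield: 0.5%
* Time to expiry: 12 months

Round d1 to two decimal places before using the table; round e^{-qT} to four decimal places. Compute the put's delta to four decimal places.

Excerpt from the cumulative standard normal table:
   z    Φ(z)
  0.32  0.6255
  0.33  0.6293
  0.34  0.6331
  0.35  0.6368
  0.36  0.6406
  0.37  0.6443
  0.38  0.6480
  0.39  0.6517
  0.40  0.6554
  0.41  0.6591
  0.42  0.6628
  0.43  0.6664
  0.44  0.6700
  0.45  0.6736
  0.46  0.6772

-0.3502

σ√T = 0.34 × 1.0000 = 0.3400
d₁ = [ln(206/208) + (0.086 − 0.005 + 0.34²/2)·1] / 0.3400 = [-0.0097 + 0.1388] / 0.3400 = 0.3798 → 0.38
N(d₁) = N(0.38) = 0.6480
Δ_put = exp(−qT)·(N(d₁) − 1) = 0.9950·(0.6480 − 1) = -0.3502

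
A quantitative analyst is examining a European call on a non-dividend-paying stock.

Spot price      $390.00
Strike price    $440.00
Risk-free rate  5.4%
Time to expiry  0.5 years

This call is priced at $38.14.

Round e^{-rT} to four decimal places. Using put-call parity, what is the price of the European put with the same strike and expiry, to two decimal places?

$76.44

e^(−rT) = e^(−0.054·0.5) = 0.9734
Put-call parity: C − P = S − K·e^(−rT) = 390 − 440·0.9734 = 390 − 428.2960 = -38.2960
P = C − (C − P) = 38.14 − (-38.2960) = 76.4360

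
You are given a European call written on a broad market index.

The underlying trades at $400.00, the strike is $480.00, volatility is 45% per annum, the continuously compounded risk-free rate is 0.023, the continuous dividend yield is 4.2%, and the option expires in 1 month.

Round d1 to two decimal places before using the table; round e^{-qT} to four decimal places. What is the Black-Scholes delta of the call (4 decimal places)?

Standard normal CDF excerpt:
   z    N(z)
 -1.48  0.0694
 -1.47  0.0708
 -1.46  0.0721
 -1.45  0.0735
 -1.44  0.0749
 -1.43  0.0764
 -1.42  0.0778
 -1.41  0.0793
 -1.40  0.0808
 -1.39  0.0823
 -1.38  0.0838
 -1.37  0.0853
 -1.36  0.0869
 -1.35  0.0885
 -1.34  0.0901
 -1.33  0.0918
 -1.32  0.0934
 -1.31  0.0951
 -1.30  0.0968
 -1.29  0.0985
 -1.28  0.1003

0.0882

T = 0.08333;  σ√T = 0.1299
d₁ = [ln(400/480) + (0.023 − 0.042 + 0.45²/2)·0.08333] / 0.1299 = [-0.1823 + 0.0069] / 0.1299 = -1.3507 which rounds to -1.35
N(d₁) = N(-1.35) = 0.0885
Δ_call = e^(−qT)·N(d₁) = 0.9965·0.0885 = 0.0882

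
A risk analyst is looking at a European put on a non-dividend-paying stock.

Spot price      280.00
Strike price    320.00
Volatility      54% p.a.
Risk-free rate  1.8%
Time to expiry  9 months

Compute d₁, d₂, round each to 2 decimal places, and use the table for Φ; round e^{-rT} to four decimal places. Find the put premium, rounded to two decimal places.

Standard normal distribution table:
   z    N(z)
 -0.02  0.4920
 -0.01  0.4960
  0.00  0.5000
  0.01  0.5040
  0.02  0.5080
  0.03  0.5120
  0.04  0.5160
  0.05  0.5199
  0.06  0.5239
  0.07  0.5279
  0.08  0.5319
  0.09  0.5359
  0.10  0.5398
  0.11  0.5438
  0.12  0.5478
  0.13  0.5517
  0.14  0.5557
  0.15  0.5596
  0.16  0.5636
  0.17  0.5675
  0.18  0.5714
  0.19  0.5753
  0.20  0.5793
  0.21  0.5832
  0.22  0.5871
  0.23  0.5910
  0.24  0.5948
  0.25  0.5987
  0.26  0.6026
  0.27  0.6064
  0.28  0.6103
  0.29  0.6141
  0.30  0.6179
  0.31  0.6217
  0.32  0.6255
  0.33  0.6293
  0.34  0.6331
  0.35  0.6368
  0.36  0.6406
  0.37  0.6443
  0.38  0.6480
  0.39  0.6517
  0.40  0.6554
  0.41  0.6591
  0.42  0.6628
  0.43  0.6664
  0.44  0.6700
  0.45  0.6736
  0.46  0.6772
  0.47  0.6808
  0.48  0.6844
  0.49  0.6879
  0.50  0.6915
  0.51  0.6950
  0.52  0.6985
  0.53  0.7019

σ√T = 0.54 × 0.8660 = 0.4677
d₁ = [ln(280/320) + (0.018 + 0.54²/2)·0.75] / 0.4677 = [-0.1335 + 0.1229] / 0.4677 = -0.0228 which rounds to -0.02
d₂ = d₁ − σ√T = -0.0228 − 0.4677 = -0.4905 which rounds to -0.49
e^(−rT) = e^(−0.018·0.75) = 0.9866
N(−d₂) = N(0.49) = 0.6879;  N(−d₁) = N(0.02) = 0.5080
P = 320·0.9866·0.6879 − 280·0.5080 = 217.1783 − 142.2400 = 74.9383

74.94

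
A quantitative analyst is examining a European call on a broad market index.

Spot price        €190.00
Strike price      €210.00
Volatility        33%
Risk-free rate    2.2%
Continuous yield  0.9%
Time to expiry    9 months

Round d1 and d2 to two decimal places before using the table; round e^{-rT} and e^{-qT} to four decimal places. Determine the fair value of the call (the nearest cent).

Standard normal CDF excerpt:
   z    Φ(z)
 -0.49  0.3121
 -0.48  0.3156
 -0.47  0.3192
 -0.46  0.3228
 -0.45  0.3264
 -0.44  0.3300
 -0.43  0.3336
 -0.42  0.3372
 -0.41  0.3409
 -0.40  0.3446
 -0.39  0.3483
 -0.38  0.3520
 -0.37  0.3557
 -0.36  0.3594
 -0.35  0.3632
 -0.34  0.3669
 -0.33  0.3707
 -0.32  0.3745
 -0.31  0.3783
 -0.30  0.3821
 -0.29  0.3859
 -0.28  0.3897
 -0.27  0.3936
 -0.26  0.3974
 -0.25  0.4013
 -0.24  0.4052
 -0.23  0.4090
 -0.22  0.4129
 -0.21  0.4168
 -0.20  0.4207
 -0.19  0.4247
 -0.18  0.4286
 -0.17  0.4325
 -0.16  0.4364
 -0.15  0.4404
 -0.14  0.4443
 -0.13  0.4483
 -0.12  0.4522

€14.95

T = 0.75;  σ√T = 0.2858
d₁ = [ln(190/210) + (0.022 − 0.009 + 0.33²/2)·0.75] / 0.2858 = [-0.1001 + 0.0506] / 0.2858 = -0.1732 ≈ -0.17
d₂ = d₁ − σ√T = -0.1732 − 0.2858 = -0.4590 ≈ -0.46
e^(−qT) = e^(−0.009·0.75) = 0.9933;  e^(−rT) = e^(−0.022·0.75) = 0.9836
C = 190·0.9933·N(-0.17) − 210·0.9836·N(-0.46) = 190·0.9933·0.4325 − 210·0.9836·0.3228 = 81.6244 − 66.6763 = 14.9482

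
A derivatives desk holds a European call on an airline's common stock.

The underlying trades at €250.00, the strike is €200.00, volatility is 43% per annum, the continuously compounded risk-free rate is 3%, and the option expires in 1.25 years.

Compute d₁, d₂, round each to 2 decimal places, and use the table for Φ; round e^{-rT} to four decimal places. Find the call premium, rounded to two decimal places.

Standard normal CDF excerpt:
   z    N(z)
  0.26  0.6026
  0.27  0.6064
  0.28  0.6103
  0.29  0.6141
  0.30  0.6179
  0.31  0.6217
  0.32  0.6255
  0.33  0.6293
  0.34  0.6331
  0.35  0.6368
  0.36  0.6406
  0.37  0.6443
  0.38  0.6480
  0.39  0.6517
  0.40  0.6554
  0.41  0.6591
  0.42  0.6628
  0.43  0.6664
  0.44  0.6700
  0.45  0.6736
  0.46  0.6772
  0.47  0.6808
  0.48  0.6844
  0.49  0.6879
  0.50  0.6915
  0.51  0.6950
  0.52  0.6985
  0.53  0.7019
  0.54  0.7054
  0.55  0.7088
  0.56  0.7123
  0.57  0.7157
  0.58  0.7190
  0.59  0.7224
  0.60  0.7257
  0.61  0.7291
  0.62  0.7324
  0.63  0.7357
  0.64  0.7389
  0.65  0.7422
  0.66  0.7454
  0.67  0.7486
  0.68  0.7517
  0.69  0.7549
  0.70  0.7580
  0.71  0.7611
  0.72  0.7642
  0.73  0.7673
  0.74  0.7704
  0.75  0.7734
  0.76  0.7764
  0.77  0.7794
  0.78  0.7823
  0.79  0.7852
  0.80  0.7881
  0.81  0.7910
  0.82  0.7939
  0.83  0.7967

σ√T = 0.43 × 1.1180 = 0.4808
d₁ = [ln(250/200) + (0.03 + ½·0.43²)·1.25] / (σ√T) = (0.2231 + 0.1531) / 0.4808 = 0.7825 → 0.78
d₂ = 0.7825 − 0.4808 = 0.3018 → 0.30
exp(−rT) = exp(−0.03·1.25) = 0.9632
C = 250·N(0.78) − 200·0.9632·N(0.30) = 250·0.7823 − 200·0.9632·0.6179 = 195.5750 − 119.0323 = 76.5427

€76.54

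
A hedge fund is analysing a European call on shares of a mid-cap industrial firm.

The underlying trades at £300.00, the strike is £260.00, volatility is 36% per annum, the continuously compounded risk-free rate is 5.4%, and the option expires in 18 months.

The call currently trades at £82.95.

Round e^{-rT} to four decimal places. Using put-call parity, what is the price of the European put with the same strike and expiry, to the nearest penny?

e^(−rT) = e^(−0.054·1.5) = 0.9222
Put-call parity: C − P = S − K·e^(−rT) = 300 − 260·0.9222 = 300 − 239.7720 = 60.2280
P = C − (C − P) = 82.95 − (60.2280) = 22.7220

£22.72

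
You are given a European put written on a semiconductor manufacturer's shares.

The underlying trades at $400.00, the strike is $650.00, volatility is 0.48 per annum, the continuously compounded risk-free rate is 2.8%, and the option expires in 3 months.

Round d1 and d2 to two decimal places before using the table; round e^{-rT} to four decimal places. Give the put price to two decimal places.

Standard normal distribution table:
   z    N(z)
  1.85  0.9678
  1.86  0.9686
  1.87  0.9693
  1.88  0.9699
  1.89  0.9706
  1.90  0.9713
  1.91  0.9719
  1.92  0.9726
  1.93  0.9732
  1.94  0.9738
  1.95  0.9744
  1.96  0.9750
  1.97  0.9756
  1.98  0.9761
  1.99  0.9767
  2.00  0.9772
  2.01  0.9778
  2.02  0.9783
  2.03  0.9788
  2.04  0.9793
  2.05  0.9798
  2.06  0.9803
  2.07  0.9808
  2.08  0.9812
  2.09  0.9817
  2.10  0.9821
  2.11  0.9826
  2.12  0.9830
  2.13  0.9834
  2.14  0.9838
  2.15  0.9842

σ√T = 0.48·√0.25 = 0.2400
ln(S/K) + (r + σ²/2)T = ln(400/650) + (0.028 + 0.48²/2)·0.25 = -0.4855 + 0.0358 = -0.4497
d₁ = -0.4497 / 0.2400 = -1.8738 ⇒ -1.87
d₂ = d₁ − σ√T = -1.8738 − 0.2400 = -2.1138 ⇒ -2.11
e^(−rT) = e^(−0.028·0.25) = 0.9930
N(−d₂) = N(2.11) = 0.9826;  N(−d₁) = N(1.87) = 0.9693
P = 650·0.9930·0.9826 − 400·0.9693 = 634.2192 − 387.7200 = 246.4992

$246.50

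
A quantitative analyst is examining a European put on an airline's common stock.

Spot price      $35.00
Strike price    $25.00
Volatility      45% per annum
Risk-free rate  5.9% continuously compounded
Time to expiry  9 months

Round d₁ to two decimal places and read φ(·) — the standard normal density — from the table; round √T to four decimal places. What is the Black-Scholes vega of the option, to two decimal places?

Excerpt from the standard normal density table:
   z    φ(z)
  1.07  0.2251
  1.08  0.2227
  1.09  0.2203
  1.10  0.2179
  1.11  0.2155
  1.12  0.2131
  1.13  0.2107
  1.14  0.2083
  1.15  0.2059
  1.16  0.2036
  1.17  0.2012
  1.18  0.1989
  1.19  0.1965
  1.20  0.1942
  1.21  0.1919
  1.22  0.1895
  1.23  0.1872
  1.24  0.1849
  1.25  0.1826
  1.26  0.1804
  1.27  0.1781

6.10

σ√T = 0.45 × 0.8660 = 0.3897
d₁ = [ln(35/25) + (0.059 + ½·0.45²)·0.75] / (σ√T) = (0.3365 + 0.1202) / 0.3897 = 1.1718 → 1.17
√T = √0.75 = 0.8660
φ(d₁) = φ(1.17) = 0.2012
vega = S·φ(d₁)·√T = 35·0.2012·0.8660 = 6.0984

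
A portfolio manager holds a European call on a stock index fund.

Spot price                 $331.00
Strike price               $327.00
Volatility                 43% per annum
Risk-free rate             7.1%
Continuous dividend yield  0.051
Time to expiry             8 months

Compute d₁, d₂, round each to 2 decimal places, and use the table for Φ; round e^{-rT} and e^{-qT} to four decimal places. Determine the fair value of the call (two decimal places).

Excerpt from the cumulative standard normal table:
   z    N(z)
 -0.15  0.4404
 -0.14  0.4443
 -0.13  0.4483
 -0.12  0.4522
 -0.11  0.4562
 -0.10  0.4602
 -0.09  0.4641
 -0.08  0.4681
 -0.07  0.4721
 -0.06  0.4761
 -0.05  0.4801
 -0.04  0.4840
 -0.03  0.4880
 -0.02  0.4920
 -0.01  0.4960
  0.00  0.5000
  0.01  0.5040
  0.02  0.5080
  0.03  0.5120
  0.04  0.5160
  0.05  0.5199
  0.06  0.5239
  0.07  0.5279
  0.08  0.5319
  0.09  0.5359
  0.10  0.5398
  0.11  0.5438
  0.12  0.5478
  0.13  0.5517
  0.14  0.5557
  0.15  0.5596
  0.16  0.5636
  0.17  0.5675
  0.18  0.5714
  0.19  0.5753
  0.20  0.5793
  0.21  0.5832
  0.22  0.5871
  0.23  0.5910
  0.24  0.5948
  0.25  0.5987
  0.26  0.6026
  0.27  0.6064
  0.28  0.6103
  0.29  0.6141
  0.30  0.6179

$48.02

T = 0.6667;  σ√T = 0.3511
d₁ = [ln(331/327) + (0.071 − 0.051 + 0.43²/2)·0.6667] / 0.3511 = [0.0122 + 0.0750] / 0.3511 = 0.2482 which rounds to 0.25
d₂ = d₁ − σ√T = 0.2482 − 0.3511 = -0.1029 which rounds to -0.10
exp(−qT) = exp(−0.051·0.6667) = 0.9666;  exp(−rT) = exp(−0.071·0.6667) = 0.9538
N(d₁) = N(0.25) = 0.5987;  N(d₂) = N(-0.10) = 0.4602
C = 331·0.9666·0.5987 − 327·0.9538·0.4602 = 191.5508 − 143.5330 = 48.0179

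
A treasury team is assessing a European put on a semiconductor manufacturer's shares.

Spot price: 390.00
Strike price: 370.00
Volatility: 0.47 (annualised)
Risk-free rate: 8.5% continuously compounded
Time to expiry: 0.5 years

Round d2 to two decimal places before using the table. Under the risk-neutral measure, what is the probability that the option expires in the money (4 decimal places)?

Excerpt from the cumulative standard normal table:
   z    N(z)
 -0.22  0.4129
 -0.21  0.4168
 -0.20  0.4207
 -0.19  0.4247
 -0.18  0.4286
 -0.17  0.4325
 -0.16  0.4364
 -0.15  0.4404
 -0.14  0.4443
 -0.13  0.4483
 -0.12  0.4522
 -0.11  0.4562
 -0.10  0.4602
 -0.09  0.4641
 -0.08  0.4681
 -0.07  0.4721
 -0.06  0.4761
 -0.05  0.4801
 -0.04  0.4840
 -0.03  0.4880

0.4522

σ√T = 0.47 × 0.7071 = 0.3323
d₁ = [ln(390/370) + (0.085 + 0.47²/2)·0.5] / 0.3323 = [0.0526 + 0.0977] / 0.3323 = 0.4525 which rounds to 0.45
d₂ = d₁ − σ√T = 0.4525 − 0.3323 = 0.1201 which rounds to 0.12
Risk-neutral Pr[S_T < K] = N(−d₂) = N(-0.12) = 0.4522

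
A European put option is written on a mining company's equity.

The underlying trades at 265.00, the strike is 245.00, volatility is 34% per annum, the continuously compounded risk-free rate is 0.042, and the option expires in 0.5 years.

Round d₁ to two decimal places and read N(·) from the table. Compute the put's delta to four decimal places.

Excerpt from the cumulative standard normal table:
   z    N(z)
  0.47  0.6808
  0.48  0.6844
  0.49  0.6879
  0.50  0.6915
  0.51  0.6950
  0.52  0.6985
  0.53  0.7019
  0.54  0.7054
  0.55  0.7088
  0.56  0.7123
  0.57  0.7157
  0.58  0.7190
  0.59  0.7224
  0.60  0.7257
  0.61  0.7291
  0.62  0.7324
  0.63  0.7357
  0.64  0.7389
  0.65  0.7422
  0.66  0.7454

-0.2981

σ√T = 0.34·√0.5 = 0.2404
d₁ = [ln(265/245) + (0.042 + ½·0.34²)·0.5] / (σ√T) = (0.0785 + 0.0499) / 0.2404 = 0.5340 ≈ 0.53
N(d₁) = N(0.53) = 0.7019
Δ_put = N(d₁) − 1 = 0.7019 − 1 = -0.2981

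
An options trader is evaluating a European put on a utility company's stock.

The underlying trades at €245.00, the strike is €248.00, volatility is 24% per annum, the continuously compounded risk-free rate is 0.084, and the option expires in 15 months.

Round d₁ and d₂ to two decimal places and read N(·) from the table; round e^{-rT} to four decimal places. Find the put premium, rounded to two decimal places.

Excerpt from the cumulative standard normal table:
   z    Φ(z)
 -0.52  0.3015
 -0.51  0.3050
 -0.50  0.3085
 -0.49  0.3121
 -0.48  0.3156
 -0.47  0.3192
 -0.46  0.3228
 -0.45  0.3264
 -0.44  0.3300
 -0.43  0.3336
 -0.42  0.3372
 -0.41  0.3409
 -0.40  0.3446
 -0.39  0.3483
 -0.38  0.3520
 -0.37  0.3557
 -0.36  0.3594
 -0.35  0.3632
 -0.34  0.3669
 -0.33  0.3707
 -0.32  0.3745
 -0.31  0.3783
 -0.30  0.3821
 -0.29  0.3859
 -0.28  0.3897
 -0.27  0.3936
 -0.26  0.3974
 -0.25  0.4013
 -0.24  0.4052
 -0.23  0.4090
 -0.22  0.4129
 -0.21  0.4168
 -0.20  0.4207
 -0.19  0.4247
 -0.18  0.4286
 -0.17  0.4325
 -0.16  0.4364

€15.74

σ√T = 0.24 × 1.1180 = 0.2683
d₁ = [ln(245/248) + (0.084 + ½·0.24²)·1.25] / (σ√T) = (-0.0122 + 0.1410) / 0.2683 = 0.4801 → 0.48
d₂ = 0.4801 − 0.2683 = 0.2118 → 0.21
exp(−rT) = exp(−0.084·1.25) = 0.9003
P = 248·0.9003·N(-0.21) − 245·N(-0.48) = 248·0.9003·0.4168 − 245·0.3156 = 93.0608 − 77.3220 = 15.7388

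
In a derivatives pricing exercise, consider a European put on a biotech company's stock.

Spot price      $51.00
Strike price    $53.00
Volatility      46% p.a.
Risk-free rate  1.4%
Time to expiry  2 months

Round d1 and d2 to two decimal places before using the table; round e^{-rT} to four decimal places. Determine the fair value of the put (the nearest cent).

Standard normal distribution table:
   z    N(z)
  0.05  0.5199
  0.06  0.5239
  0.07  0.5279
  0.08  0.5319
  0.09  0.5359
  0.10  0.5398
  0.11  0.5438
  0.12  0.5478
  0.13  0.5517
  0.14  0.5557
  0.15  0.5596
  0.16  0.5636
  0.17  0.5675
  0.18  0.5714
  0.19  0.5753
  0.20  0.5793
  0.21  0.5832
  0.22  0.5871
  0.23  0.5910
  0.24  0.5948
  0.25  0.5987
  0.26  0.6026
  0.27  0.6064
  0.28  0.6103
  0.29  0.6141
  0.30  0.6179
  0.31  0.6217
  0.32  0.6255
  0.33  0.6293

σ√T = 0.46·√0.1667 = 0.1878
d₁ = [ln(51/53) + (0.014 + 0.46²/2)·0.1667] / 0.1878 = [-0.0385 + 0.0200] / 0.1878 = -0.0985 → -0.10
d₂ = d₁ − σ√T = -0.0985 − 0.1878 = -0.2863 → -0.29
exp(−rT) = exp(−0.014·0.1667) = 0.9977
N(−d₂) = N(0.29) = 0.6141;  N(−d₁) = N(0.10) = 0.5398
P = 53·0.9977·0.6141 − 51·0.5398 = 32.4724 − 27.5298 = 4.9426

$4.94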